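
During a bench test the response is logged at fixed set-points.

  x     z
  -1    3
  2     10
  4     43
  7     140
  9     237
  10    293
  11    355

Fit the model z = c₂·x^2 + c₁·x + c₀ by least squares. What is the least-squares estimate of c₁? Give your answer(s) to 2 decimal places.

Forming AᵀA = [[33876, 3474, 372]; [3474, 372, 42]; [372, 42, 7]] and Aᵀz = [99043, 10137, 1081]ᵀ gives AᵀA·[c₂, c₁, c₀]ᵀ = Aᵀz.
Row-reducing yields c₂ = 533081/175302, c₁ = -20425/19478, c₀ = -25810/29217.

c₁ = -1.05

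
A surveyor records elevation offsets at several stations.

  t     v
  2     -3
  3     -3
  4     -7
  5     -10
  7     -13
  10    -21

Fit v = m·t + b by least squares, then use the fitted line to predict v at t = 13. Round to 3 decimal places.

v̂ = -27.696

Sums needed: Σt·t = 203, Σt = 31, Σ1 = 6.
For Mᵀv: Σt·v = -394, Σv = -57.
MᵀM·[m, b]ᵀ = Mᵀv becomes [[203, 31]; [31, 6]]·[m, b]ᵀ = [-394, -57]ᵀ.
Δ = 203·6 − 31² = 257.
m = ((-394)·6 − 31·(-57))/257 = -597/257; b = (203·(-57) − 31·(-394))/257 = 643/257.
At t = 13: v̂ = (-597/257)·(13) + (643/257)·(1) = -7118/257.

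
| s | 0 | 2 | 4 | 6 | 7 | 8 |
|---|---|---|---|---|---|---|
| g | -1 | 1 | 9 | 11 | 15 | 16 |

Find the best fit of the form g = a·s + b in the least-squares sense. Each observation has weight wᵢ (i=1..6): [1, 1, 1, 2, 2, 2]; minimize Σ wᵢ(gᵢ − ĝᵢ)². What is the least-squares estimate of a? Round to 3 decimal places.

Normal-equation sums: Σwᵢ·s·s = 318, Σwᵢ·s = 48, Σwᵢ·1 = 9.
For XᵀWg: Σwᵢ·s·g = 636, Σwᵢ·g = 93.
Normal equations: [[318, 48]; [48, 9]]·[a, b]ᵀ = [636, 93]ᵀ.
det = 318·9 − 48² = 558.
a = (636·9 − 48·93)/558 = 70/31; b = (318·93 − 48·636)/558 = -53/31.

a = 2.258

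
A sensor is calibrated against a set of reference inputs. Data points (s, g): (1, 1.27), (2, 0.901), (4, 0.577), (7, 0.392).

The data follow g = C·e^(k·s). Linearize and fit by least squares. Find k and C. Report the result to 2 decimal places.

k = -0.19, C = 1.39

Let Y = ln g. Fitting Y = k·s + ln C by least squares:
XᵀX = [[70.0000, 14.0000]; [14.0000, 4]], rhs = [-8.7246, -1.3516]ᵀ  (here Σs = 14.0000, Σ(s)² = 70.0000, Σln g = -1.3516, Σs·ln g = -8.7246).
Solving (det = 84.0000): k = -0.19018, ln C = 0.32773, so C = exp(0.32773) = 1.38782.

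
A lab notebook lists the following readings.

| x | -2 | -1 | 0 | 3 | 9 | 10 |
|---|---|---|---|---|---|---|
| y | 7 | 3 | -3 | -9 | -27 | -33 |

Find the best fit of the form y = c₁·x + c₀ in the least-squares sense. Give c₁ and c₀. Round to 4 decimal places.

Forming MᵀM = [[195, 19]; [19, 6]] and Mᵀy = [-617, -62]ᵀ gives MᵀM·[c₁, c₀]ᵀ = Mᵀy.
Eliminating c₀: 6·(row 1) − 19·(row 2) gives 809·c₁ = 6·(-617) − 19·(-62) = -2524, so c₁ = -2524/809.
Then c₀ = ((-62) − 19·(-2524/809))/6 = -367/809.

c₁ = -3.1199, c₀ = -0.4536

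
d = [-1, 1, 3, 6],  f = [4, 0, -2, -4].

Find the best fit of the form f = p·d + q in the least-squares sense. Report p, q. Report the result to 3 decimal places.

p = -1.103, q = 1.981

Compute the Gram sums: Σd·d = 47, Σd = 9, Σ1 = 4.
Right-hand side: Σd·f = -34, Σf = -2.
Normal equations: [[47, 9]; [9, 4]]·[p, q]ᵀ = [-34, -2]ᵀ.
Δ = 47·4 − 9² = 107.
p = ((-34)·4 − 9·(-2))/107 = -118/107; q = (47·(-2) − 9·(-34))/107 = 212/107.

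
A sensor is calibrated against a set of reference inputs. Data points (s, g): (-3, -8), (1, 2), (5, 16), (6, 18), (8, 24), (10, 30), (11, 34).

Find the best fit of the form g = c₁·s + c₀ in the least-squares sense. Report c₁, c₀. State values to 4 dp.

c₁ = 3.0076, c₀ = 0.2443

From the data, Σs·s = 356, Σs = 38, Σ1 = 7.
For Mᵀg: Σs·g = 1080, Σg = 116.
Determinant 356·7 − 38² = 1048.
c₁ = (1080·7 − 38·116)/1048 = 394/131; c₀ = (356·116 − 38·1080)/1048 = 32/131.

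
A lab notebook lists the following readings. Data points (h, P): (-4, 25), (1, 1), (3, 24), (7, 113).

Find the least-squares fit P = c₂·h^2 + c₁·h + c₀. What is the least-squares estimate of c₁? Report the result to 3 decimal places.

The normal system XᵀX·[c₂, c₁, c₀]ᵀ = XᵀP is [[2739, 307, 75]; [307, 75, 7]; [75, 7, 4]]·[c₂, c₁, c₀]ᵀ = [6154, 764, 163]ᵀ.
Row-reducing yields c₂ = 220487/105484, c₁ = 187249/105484, c₀ = -40836/26371.

c₁ = 1.775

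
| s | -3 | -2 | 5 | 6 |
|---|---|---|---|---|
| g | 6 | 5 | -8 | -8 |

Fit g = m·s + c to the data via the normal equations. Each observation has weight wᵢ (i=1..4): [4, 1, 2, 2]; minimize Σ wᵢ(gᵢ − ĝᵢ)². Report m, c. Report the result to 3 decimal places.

Entries of XᵀWX: Σwᵢ·s·s = 162, Σwᵢ·s = 8, Σwᵢ·1 = 9.
For XᵀWg: Σwᵢ·s·g = -258, Σwᵢ·g = -3.
So XᵀWX·[m, c]ᵀ = XᵀWg: [[162, 8]; [8, 9]]·[m, c]ᵀ = [-258, -3]ᵀ.
Determinant 162·9 − 8² = 1394.
m = ((-258)·9 − 8·(-3))/1394 = -1149/697; c = (162·(-3) − 8·(-258))/1394 = 789/697.

m = -1.648, c = 1.132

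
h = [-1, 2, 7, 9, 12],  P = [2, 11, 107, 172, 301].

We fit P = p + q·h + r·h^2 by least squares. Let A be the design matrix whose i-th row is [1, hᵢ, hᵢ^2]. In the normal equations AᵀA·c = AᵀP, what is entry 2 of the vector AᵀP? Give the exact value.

Entry 2 ↔ basis h, so (AᵀP)_{2} = Σᵢ (h)·Pᵢ = (-1)·(2) + (2)·(11) + (7)·(107) + (9)·(172) + (12)·(301) = 5929.

5929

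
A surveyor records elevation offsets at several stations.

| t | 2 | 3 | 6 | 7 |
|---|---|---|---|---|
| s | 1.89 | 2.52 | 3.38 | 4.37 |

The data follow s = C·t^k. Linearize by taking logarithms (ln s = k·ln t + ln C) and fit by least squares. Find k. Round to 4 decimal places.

Taking logs, ln s = k·ln t + ln C, so regress ln s on ln t.
AᵀA = [[8.6844, 5.5294]; [5.5294, 4]], rhs = [6.5085, 4.2535]ᵀ  (here Σln t = 5.5294, Σ(ln t)² = 8.6844, Σln s = 4.2535, Σln t·ln s = 6.5085).
Δ = 8.6844·4 − (5.5294)² = 4.1629; k = (6.5085·4 − 5.5294·4.2535)/4.1629 = 0.60412, ln C = (8.6844·4.2535 − 5.5294·6.5085)/4.1629 = 0.22826.

k = 0.6041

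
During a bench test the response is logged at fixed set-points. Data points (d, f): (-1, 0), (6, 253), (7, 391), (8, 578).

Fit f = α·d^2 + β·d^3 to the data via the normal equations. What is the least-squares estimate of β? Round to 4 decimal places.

β = 1.0114

From the data, Σd^2·d^2 = 7794, Σd^2·d^3 = 57350, Σd^3·d^3 = 426450.
For Mᵀf: Σd^2·f = 65259, Σd^3·f = 484697.
So MᵀM·[α, β]ᵀ = Mᵀf: [[7794, 57350]; [57350, 426450]]·[α, β]ᵀ = [65259, 484697]ᵀ.
Determinant 7794·426450 − 57350² = 34728800.
α = (65259·426450 − 57350·484697)/34728800 = 80819/86822; β = (7794·484697 − 57350·65259)/34728800 = 1097649/1085275.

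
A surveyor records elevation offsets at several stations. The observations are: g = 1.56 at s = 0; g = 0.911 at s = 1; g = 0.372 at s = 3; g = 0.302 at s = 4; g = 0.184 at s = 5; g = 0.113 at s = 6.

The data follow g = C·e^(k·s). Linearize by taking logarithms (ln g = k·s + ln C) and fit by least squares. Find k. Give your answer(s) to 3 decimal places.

k = -0.422

Linearized form: ln g = k·s + ln C. From the 6 transformed points,
XᵀX = [[87.0000, 19.0000]; [19.0000, 6]], rhs = [-29.3954, -5.7079]ᵀ  (here Σs = 19.0000, Σ(s)² = 87.0000, Σln g = -5.7079, Σs·ln g = -29.3954).
Δ = 87.0000·6 − (19.0000)² = 161.0000; k = (-29.3954·6 − 19.0000·-5.7079)/161.0000 = -0.42188, ln C = (87.0000·-5.7079 − 19.0000·-29.3954)/161.0000 = 0.38463.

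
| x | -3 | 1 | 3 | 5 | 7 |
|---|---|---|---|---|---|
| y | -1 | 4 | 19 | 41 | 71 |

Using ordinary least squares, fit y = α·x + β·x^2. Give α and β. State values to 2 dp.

α = 3.30, β = 0.98

The normal system MᵀM·[α, β]ᵀ = Mᵀy is [[93, 469]; [469, 3189]]·[α, β]ᵀ = [766, 4670]ᵀ.
Eliminating β: 3189·(row 1) − 469·(row 2) gives 76616·α = 3189·766 − 469·4670 = 252544, so α = 31568/9577.
Then β = (4670 − 469·(31568/9577))/3189 = 9382/9577.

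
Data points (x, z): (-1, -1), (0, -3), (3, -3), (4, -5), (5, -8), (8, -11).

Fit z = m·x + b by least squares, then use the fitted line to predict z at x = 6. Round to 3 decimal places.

ẑ = -8.155

The normal system MᵀM·[m, b]ᵀ = Mᵀz is [[115, 19]; [19, 6]]·[m, b]ᵀ = [-156, -31]ᵀ.
Determinant 115·6 − 19² = 329.
m = ((-156)·6 − 19·(-31))/329 = -347/329; b = (115·(-31) − 19·(-156))/329 = -601/329.
At x = 6: ẑ = (-347/329)·(6) + (-601/329)·(1) = -2683/329.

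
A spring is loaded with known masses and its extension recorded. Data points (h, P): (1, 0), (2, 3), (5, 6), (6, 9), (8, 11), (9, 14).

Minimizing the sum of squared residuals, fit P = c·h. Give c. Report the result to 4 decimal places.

c = 1.4408

Entries of MᵀM: Σh·h = 211.
And Σh·P = 304.
Normal equations: [[211]]·[c]ᵀ = [304]ᵀ.
c = 304/211 = 1.44076.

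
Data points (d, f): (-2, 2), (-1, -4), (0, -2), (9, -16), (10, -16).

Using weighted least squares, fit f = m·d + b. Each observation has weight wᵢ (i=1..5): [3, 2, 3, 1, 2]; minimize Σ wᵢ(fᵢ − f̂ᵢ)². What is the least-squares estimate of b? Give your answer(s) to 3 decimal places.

Sums needed: Σwᵢ·d·d = 295, Σwᵢ·d = 21, Σwᵢ·1 = 11.
For MᵀWf: Σwᵢ·d·f = -468, Σwᵢ·f = -56.
Eliminating b: 11·(row 1) − 21·(row 2) gives 2804·m = 11·(-468) − 21·(-56) = -3972, so m = -993/701.
Then b = ((-56) − 21·(-993/701))/11 = -1673/701.

b = -2.387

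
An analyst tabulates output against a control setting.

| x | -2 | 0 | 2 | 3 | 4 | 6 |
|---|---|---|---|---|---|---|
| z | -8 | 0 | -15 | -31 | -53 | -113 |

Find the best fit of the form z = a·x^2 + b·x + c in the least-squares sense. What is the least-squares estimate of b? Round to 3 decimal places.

b = -1.785

Compute the Gram sums: Σx^2·x^2 = 1665, Σx^2·x = 307, Σx^2 = 69, Σx·x = 69, Σx = 13, Σ1 = 6.
Moment sums: Σx^2·z = -5287, Σx·z = -997, Σz = -220.
Normal equations: [[1665, 307, 69]; [307, 69, 13]; [69, 13, 6]]·[a, b, c]ᵀ = [-5287, -997, -220]ᵀ.
Row-reducing yields a = -125/44, b = -2749/1540, c = -9/70.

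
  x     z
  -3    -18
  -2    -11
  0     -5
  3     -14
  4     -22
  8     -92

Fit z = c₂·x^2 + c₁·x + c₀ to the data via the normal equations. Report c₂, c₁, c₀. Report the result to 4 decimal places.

With design matrix A, AᵀA = [[4530, 568, 102]; [568, 102, 10]; [102, 10, 6]] and Aᵀz = [-6572, -790, -162]ᵀ.
Row-reducing yields c₂ = -89132/60141, c₁ = 16411/20047, c₀ = -190618/60141.

c₂ = -1.4821, c₁ = 0.8186, c₀ = -3.1695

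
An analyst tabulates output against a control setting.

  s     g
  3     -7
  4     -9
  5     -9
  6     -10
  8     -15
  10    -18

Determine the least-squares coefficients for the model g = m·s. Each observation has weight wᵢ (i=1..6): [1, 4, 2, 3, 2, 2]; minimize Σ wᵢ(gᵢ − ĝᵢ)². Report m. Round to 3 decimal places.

From the data, Σwᵢ·s·s = 559.
Moment sums: Σwᵢ·s·g = -1035.
Normal equations: [[559]]·[m]ᵀ = [-1035]ᵀ.
Hence m = -1035 / 559 ≈ -1.85152.

m = -1.852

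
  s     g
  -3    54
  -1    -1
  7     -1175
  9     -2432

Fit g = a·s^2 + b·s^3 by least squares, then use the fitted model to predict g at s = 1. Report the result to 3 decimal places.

ĝ = -5.946

MᵀM·[a, b]ᵀ = Mᵀg reads: 9044·a + 75612·b = -254082;  75612·a + 649820·b = -2177410.
(Σs^2·s^2 = 9044, Σs^2·s^3 = 75612, Σs^3·s^3 = 649820, Σs^2·g = -254082, Σs^3·g = -2177410.)
Δ = 9044·649820 − 75612² = 159797536.
a = ((-254082)·649820 − 75612·(-2177410))/159797536 = -14663760/4993673; b = (9044·(-2177410) − 75612·(-254082))/159797536 = -30052991/9987346.
At s = 1: ĝ = (-14663760/4993673)·(1) + (-30052991/9987346)·(1) = -59380511/9987346.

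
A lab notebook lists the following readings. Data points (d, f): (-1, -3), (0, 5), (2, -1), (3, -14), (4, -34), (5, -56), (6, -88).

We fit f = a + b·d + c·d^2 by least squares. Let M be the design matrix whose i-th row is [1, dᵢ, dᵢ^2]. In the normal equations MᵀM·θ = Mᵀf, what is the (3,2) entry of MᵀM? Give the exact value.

439

Row 3 ↔ basis d^2, column 2 ↔ basis d, so (MᵀM)_{3,2} = Σᵢ (d^2)·(d) = (1)·(-1) + (0)·(0) + (4)·(2) + (9)·(3) + (16)·(4) + (25)·(5) + (36)·(6) = 439.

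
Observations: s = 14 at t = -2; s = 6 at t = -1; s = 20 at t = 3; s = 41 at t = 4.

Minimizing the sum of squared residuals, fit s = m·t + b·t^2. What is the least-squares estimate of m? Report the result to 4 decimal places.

m = -1.6366

Sums needed: Σt·t = 30, Σt·t^2 = 82, Σt^2·t^2 = 354.
And Σt·s = 190, Σt^2·s = 898.
AᵀA·[m, b]ᵀ = Aᵀs becomes [[30, 82]; [82, 354]]·[m, b]ᵀ = [190, 898]ᵀ.
Eliminating b: 354·(row 1) − 82·(row 2) gives 3896·m = 354·190 − 82·898 = -6376, so m = -797/487.
Then b = (898 − 82·(-797/487))/354 = 1420/487.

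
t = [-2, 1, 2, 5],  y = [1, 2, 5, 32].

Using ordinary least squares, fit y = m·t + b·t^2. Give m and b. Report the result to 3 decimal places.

m = 1.198, b = 1.026

Sums needed: Σt·t = 34, Σt·t^2 = 126, Σt^2·t^2 = 658.
Moment sums: Σt·y = 170, Σt^2·y = 826.
Determinant 34·658 − 126² = 6496.
m = (170·658 − 126·826)/6496 = 139/116; b = (34·826 − 126·170)/6496 = 119/116.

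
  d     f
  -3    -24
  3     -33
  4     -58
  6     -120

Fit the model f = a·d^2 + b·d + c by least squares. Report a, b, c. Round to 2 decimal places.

From the data, Σd^2·d^2 = 1714, Σd^2·d = 280, Σd^2 = 70, Σd·d = 70, Σd = 10, Σ1 = 4.
For Aᵀf: Σd^2·f = -5761, Σd·f = -979, Σf = -235.
So AᵀA·[a, b, c]ᵀ = Aᵀf: [[1714, 280, 70]; [280, 70, 10]; [70, 10, 4]]·[a, b, c]ᵀ = [-5761, -979, -235]ᵀ.
Inverting the 3×3 Gram matrix, [a, b, c]ᵀ = [-735/244, -2039/1220, -453/244]ᵀ.

a = -3.01, b = -1.67, c = -1.86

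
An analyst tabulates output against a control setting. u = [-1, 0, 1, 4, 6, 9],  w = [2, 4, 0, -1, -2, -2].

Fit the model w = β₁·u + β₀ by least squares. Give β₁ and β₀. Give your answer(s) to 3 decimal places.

From the data, Σu·u = 135, Σu = 19, Σ1 = 6.
Right-hand side: Σu·w = -36, Σw = 1.
det = 135·6 − 19² = 449.
β₁ = ((-36)·6 − 19·1)/449 = -235/449; β₀ = (135·1 − 19·(-36))/449 = 819/449.

β₁ = -0.523, β₀ = 1.824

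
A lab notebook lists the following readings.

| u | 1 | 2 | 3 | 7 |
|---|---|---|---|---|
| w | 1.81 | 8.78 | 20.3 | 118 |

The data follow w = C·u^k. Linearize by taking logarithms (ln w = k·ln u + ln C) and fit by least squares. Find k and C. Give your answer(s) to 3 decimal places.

With ln wᵢ as the transformed response and ln uᵢ as the regressor:
Σln u = 3.7377, Σ(ln u)² = 5.4740, Σln w = 10.5471, Σln u·ln w = 14.0967.
Normal system: [[5.4740, 3.7377]; [3.7377, 4]]·[k, ln C]ᵀ = [14.0967, 10.5471]ᵀ.
Slope k = (n·Σln u·ln w − Σln u·Σln w)/(n·Σ(ln u)² − (Σln u)²) = (4·14.0967 − 3.7377·10.5471)/7.9257 = 2.14052; ln C = (Σln w − k·Σln u)/n = 0.63664, so C = exp(0.63664) = 1.89012.

k = 2.141, C = 1.890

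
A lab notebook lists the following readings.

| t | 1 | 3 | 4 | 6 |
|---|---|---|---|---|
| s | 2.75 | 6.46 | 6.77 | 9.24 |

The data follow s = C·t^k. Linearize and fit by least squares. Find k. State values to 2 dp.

With ln sᵢ as the transformed response and ln tᵢ as the regressor:
Σln t = 4.2767, Σ(ln t)² = 6.3392, Σln s = 7.0133, Σln t·ln s = 8.6849.
Equations: 6.3392·k + 4.2767·ln C = 8.6849;  4.2767·k + 4·ln C = 7.0133.
Slope k = (n·Σln t·ln s − Σln t·Σln s)/(n·Σ(ln t)² − (Σln t)²) = (4·8.6849 − 4.2767·7.0133)/7.0668 = 0.67164; ln C = (Σln s − k·Σln t)/n = 1.03522.

k = 0.67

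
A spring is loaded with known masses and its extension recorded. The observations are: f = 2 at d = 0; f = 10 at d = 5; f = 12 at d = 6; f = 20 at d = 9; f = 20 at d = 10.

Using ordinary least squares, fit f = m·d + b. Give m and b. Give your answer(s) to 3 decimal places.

The normal equations are: 242·m + 30·b = 502;  30·m + 5·b = 64.
det = 242·5 − 30² = 310.
m = (502·5 − 30·64)/310 = 59/31; b = (242·64 − 30·502)/310 = 214/155.

m = 1.903, b = 1.381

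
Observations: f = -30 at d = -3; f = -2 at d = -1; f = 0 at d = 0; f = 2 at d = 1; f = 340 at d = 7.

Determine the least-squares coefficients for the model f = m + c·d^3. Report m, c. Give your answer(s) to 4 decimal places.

m = -0.8360, c = 0.9942

Sums needed: Σ1 = 5, Σd^3 = 316, Σd^3·d^3 = 118380.
Right-hand side: Σf = 310, Σd^3·f = 117434.
Normal equations: [[5, 316]; [316, 118380]]·[m, c]ᵀ = [310, 117434]ᵀ.
Determinant 5·118380 − 316² = 492044.
m = (310·118380 − 316·117434)/492044 = -102836/123011; c = (5·117434 − 316·310)/492044 = 244605/246022.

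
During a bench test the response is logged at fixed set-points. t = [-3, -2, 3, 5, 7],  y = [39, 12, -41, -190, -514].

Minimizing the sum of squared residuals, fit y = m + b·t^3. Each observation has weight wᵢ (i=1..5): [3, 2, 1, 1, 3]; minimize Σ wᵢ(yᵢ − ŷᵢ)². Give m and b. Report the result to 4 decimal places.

m = -1.0097, b = -1.4962

Forming MᵀWM = [[10, 1084]; [1084, 371616]] and MᵀWy = [-1632, -557114]ᵀ gives MᵀWM·[m, b]ᵀ = MᵀWy.
det = 10·371616 − 1084² = 2541104.
m = ((-1632)·371616 − 1084·(-557114))/2541104 = -320717/317638; b = (10·(-557114) − 1084·(-1632))/2541104 = -950513/635276.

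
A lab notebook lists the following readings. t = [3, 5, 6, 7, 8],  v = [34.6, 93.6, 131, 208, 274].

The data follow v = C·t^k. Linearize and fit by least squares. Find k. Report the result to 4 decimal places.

k = 2.1063

With ln vᵢ as the transformed response and ln tᵢ as the regressor:
Over the data: Σln t = 8.5252, Σ(ln t)² = 15.1183, Σln v = 23.9087, Σln t·ln v = 41.9923.
Normal system: [[15.1183, 8.5252]; [8.5252, 5]]·[k, ln C]ᵀ = [41.9923, 23.9087]ᵀ.
Solving (det = 2.9130): k = 2.10629, ln C = 1.19046.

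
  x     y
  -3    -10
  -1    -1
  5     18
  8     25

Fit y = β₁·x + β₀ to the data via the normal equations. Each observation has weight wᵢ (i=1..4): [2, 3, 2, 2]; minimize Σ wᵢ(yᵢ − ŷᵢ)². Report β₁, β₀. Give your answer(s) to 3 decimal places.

Setting ∂/∂β₁ … = 0 gives: 199·β₁ + 17·β₀ = 643;  17·β₁ + 9·β₀ = 63.
(Σwᵢ·x·x = 199, Σwᵢ·x = 17, Σwᵢ·1 = 9, Σwᵢ·x·y = 643, Σwᵢ·y = 63.)
Eliminating β₀: 9·(row 1) − 17·(row 2) gives 1502·β₁ = 9·643 − 17·63 = 4716, so β₁ = 2358/751.
Then β₀ = (63 − 17·(2358/751))/9 = 803/751.

β₁ = 3.140, β₀ = 1.069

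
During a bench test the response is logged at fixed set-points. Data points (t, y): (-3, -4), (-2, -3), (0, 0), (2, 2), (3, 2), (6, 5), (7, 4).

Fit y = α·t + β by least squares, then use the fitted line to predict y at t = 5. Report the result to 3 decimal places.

ŷ = 3.566

AᵀA·[α, β]ᵀ = Aᵀy reads: 111·α + 13·β = 86;  13·α + 7·β = 6.
Δ = 111·7 − 13² = 608.
α = (86·7 − 13·6)/608 = 131/152; β = (111·6 − 13·86)/608 = -113/152.
At t = 5: ŷ = (131/152)·(5) + (-113/152)·(1) = 271/76.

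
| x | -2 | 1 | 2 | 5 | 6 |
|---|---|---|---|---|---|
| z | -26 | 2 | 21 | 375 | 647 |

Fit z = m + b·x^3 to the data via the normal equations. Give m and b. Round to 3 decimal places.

m = -1.845, b = 3.007

From the data, Σ1 = 5, Σx^3 = 342, Σx^3·x^3 = 62410.
For Mᵀz: Σz = 1019, Σx^3·z = 187005.
Normal equations: [[5, 342]; [342, 62410]]·[m, b]ᵀ = [1019, 187005]ᵀ.
Δ = 5·62410 − 342² = 195086.
m = (1019·62410 − 342·187005)/195086 = -179960/97543; b = (5·187005 − 342·1019)/195086 = 586527/195086.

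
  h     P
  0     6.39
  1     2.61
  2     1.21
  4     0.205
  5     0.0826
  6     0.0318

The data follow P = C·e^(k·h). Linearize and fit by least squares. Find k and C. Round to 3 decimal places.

k = -0.878, C = 6.560

Let Y = ln P. Fitting Y = k·h + ln C by least squares:
XᵀX = [[82.0000, 18.0000]; [18.0000, 6]], rhs = [-38.1569, -4.5221]ᵀ  (here Σh = 18.0000, Σ(h)² = 82.0000, Σln P = -4.5221, Σh·ln P = -38.1569).
Δ = 82.0000·6 − (18.0000)² = 168.0000; k = (-38.1569·6 − 18.0000·-4.5221)/168.0000 = -0.87824, ln C = (82.0000·-4.5221 − 18.0000·-38.1569)/168.0000 = 1.88103, so C = exp(1.88103) = 6.56026.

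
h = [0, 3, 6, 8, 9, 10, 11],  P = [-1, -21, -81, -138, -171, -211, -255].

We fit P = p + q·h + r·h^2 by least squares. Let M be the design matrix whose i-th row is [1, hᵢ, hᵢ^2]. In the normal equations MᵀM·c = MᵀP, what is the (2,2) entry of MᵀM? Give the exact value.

Row 2 ↔ basis h, column 2 ↔ basis h, so (MᵀM)_{2,2} = Σᵢ (h)·(h) = (0)·(0) + (3)·(3) + (6)·(6) + (8)·(8) + (9)·(9) + (10)·(10) + (11)·(11) = 411.

411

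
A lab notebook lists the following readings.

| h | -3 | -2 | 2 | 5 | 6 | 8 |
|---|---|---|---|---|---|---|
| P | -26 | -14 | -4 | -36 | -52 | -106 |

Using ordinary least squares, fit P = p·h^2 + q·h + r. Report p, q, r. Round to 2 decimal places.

With design matrix M, MᵀM = [[6130, 826, 142]; [826, 142, 16]; [142, 16, 6]] and MᵀP = [-9862, -1242, -238]ᵀ.
Row-reducing yields p = -22265/11247, q = 31502/11247, r = -1066/3749.

p = -1.98, q = 2.80, r = -0.28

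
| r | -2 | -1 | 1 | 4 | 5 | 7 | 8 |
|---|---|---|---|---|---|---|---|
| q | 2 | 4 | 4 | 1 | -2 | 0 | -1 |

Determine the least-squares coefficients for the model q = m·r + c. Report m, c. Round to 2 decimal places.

The normal equations are: 160·m + 22·c = -18;  22·m + 7·c = 8.
(Σr·r = 160, Σr = 22, Σ1 = 7, Σr·q = -18, Σq = 8.)
Determinant 160·7 − 22² = 636.
m = ((-18)·7 − 22·8)/636 = -151/318; c = (160·8 − 22·(-18))/636 = 419/159.

m = -0.47, c = 2.64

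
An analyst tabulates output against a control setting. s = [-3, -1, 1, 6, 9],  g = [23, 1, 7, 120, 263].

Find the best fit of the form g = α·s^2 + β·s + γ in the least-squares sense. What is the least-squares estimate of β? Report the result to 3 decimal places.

Forming XᵀX = [[7940, 918, 128]; [918, 128, 12]; [128, 12, 5]] and Xᵀg = [25838, 3024, 414]ᵀ gives XᵀX·[α, β, γ]ᵀ = Xᵀg.
Inverting the 3×3 Gram matrix, [α, β, γ]ᵀ = [339500/111891, 66589/37297, 93934/111891]ᵀ.

β = 1.785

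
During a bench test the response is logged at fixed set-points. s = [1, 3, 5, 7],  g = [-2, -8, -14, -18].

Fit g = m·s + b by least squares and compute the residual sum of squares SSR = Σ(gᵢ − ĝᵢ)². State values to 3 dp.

Compute the Gram sums: Σs·s = 84, Σs = 16, Σ1 = 4.
And Σs·g = -222, Σg = -42.
So XᵀX·[m, b]ᵀ = Xᵀg: [[84, 16]; [16, 4]]·[m, b]ᵀ = [-222, -42]ᵀ.
Δ = 84·4 − 16² = 80.
m = ((-222)·4 − 16·(-42))/80 = -27/10; b = (84·(-42) − 16·(-222))/80 = 3/10.
Residuals: 2/5, -1/5, -4/5, 3/5; SSR = 6/5.

SSR = 1.200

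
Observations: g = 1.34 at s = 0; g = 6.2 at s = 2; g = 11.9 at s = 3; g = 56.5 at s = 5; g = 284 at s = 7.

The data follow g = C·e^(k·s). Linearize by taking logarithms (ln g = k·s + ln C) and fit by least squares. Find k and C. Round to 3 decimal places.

With ln gᵢ as the transformed response and sᵢ as the regressor:
Over the data: Σs = 17.0000, Σ(s)² = 87.0000, Σln g = 14.2770, Σs·ln g = 70.7927.
Normal system: [[87.0000, 17.0000]; [17.0000, 5]]·[k, ln C]ᵀ = [70.7927, 14.2770]ᵀ.
Δ = 87.0000·5 − (17.0000)² = 146.0000; k = (70.7927·5 − 17.0000·14.2770)/146.0000 = 0.76202, ln C = (87.0000·14.2770 − 17.0000·70.7927)/146.0000 = 0.26452, so C = exp(0.26452) = 1.30281.

k = 0.762, C = 1.303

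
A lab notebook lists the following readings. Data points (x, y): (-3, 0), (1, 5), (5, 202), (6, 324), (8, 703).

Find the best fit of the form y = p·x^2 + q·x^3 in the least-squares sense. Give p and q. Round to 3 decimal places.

p = 3.073, q = 0.989

From the data, Σx^2·x^2 = 6099, Σx^2·x^3 = 43427, Σx^3·x^3 = 325155.
And Σx^2·y = 61711, Σx^3·y = 455175.
Eliminating q: 325155·(row 1) − 43427·(row 2) gives 97216016·p = 325155·61711 − 43427·455175 = 298755480, so p = 37344435/12152002.
Then q = (455175 − 43427·(37344435/12152002))/325155 = 12023591/12152002.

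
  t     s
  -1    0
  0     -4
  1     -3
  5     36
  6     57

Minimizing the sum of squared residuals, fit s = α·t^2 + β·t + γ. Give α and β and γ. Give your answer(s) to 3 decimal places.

The normal equations are: 1923·α + 341·β + 63·γ = 2949;  341·α + 63·β + 11·γ = 519;  63·α + 11·β + 5·γ = 86.
Inverting the 3×3 Gram matrix, [α, β, γ]ᵀ = [14065/7118, -12867/7118, -13241/3559]ᵀ.

α = 1.976, β = -1.808, γ = -3.720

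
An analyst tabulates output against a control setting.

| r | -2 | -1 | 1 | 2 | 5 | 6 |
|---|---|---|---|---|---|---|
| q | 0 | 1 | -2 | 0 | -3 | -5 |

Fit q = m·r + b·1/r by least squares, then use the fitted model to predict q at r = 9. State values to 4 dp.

Forming AᵀA = [[71, 6]; [6, 2311/900]] and Aᵀq = [-48, -133/30]ᵀ gives AᵀA·[m, b]ᵀ = Aᵀq.
Δ = 71·(2311/900) − 6² = 131681/900.
m = ((-48)·(2311/900) − 6·(-133/30))/(131681/900) = -7908/11971; b = (71·(-133/30) − 6·(-48))/(131681/900) = -2190/11971.
At r = 9: q̂ = (-7908/11971)·(9) + (-2190/11971)·(1/9) = -214246/35913.

q̂ = -5.9657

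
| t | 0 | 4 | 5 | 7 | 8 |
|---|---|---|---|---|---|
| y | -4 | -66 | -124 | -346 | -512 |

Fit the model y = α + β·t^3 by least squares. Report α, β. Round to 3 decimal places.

α = -2.334, β = -0.996

Sums needed: Σ1 = 5, Σt^3 = 1044, Σt^3·t^3 = 399514.
Moment sums: Σy = -1052, Σt^3·y = -400546.
So XᵀX·[α, β]ᵀ = Xᵀy: [[5, 1044]; [1044, 399514]]·[α, β]ᵀ = [-1052, -400546]ᵀ.
Eliminating β: 399514·(row 1) − 1044·(row 2) gives 907634·α = 399514·(-1052) − 1044·(-400546) = -2118704, so α = -151336/64831.
Then β = ((-400546) − 1044·(-151336/64831))/399514 = -64603/64831.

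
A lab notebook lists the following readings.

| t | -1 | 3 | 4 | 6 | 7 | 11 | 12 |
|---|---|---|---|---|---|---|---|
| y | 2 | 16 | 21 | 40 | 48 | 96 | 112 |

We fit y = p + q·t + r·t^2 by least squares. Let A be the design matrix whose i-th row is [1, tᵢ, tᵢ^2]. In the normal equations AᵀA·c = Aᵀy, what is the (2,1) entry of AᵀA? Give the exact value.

Row 2 ↔ basis t, column 1 ↔ basis 1, so (AᵀA)_{2,1} = Σᵢ t = (-1)·(1) + (3)·(1) + (4)·(1) + (6)·(1) + (7)·(1) + (11)·(1) + (12)·(1) = 42.

42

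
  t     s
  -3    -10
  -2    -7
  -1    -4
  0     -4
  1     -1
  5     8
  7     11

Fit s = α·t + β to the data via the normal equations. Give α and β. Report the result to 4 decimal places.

α = 2.0854, β = -3.0854

Sums needed: Σt·t = 89, Σt = 7, Σ1 = 7.
And Σt·s = 164, Σs = -7.
So XᵀX·[α, β]ᵀ = Xᵀs: [[89, 7]; [7, 7]]·[α, β]ᵀ = [164, -7]ᵀ.
det = 89·7 − 7² = 574.
α = (164·7 − 7·(-7))/574 = 171/82; β = (89·(-7) − 7·164)/574 = -253/82.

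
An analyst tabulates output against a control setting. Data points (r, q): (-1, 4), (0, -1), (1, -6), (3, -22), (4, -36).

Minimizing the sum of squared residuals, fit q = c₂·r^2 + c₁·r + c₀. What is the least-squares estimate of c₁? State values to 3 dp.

Sums needed: Σr^2·r^2 = 339, Σr^2·r = 91, Σr^2 = 27, Σr·r = 27, Σr = 7, Σ1 = 5.
And Σr^2·q = -776, Σr·q = -220, Σq = -61.
Row-reducing yields c₂ = -93/88, c₁ = -401/88, c₀ = -5/44.

c₁ = -4.557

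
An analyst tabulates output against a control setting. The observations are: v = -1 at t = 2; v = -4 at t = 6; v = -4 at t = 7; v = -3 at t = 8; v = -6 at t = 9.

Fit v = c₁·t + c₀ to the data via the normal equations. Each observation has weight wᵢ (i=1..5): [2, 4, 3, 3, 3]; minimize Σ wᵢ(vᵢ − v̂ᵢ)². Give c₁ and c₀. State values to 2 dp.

The normal system XᵀWX·[c₁, c₀]ᵀ = XᵀWv is [[734, 100]; [100, 15]]·[c₁, c₀]ᵀ = [-418, -57]ᵀ.
Determinant 734·15 − 100² = 1010.
c₁ = ((-418)·15 − 100·(-57))/1010 = -57/101; c₀ = (734·(-57) − 100·(-418))/1010 = -19/505.

c₁ = -0.56, c₀ = -0.04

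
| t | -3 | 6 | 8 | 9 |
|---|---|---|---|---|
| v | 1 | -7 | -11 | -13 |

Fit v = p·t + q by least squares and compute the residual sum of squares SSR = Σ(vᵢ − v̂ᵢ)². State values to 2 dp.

SSR = 3.89

Entries of MᵀM: Σt·t = 190, Σt = 20, Σ1 = 4.
Right-hand side: Σt·v = -250, Σv = -30.
Determinant 190·4 − 20² = 360.
p = ((-250)·4 − 20·(-30))/360 = -10/9; q = (190·(-30) − 20·(-250))/360 = -35/18.
Residuals: -7/18, 29/18, -1/6, -19/18; SSR = 35/9.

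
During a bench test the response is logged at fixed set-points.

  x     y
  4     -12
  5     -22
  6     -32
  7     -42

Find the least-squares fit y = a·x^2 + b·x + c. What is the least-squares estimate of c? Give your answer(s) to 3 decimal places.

c = 28.000

The normal equations are: 4578·a + 748·b + 126·c = -3952;  748·a + 126·b + 22·c = -644;  126·a + 22·b + 4·c = -108.
Inverting the 3×3 Gram matrix, [a, b, c]ᵀ = [0, -10, 28]ᵀ.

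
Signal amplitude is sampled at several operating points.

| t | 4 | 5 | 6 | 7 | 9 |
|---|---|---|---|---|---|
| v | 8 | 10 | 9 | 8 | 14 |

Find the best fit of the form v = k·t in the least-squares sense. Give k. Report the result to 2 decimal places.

k = 1.54

XᵀX·[k]ᵀ = Xᵀv reads: 207·k = 318.
Hence k = 318 / 207 ≈ 1.53623.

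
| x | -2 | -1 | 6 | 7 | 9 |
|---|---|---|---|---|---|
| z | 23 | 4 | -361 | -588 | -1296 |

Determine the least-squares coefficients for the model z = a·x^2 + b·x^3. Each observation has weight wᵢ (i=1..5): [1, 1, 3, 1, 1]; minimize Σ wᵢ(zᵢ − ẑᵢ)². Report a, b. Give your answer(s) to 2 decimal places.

From the data, Σwᵢ·x^2·x^2 = 12867, Σwᵢ·x^2·x^3 = 99151, Σwᵢ·x^3·x^3 = 789123.
And Σwᵢ·x^2·z = -172680, Σwᵢ·x^3·z = -1380584.
Normal equations: [[12867, 99151]; [99151, 789123]]·[a, b]ᵀ = [-172680, -1380584]ᵀ.
Determinant 12867·789123 − 99151² = 322724840.
a = ((-172680)·789123 − 99151·(-1380584))/322724840 = 77565568/40340605; b = (12867·(-1380584) − 99151·(-172680))/322724840 = -80322456/40340605.

a = 1.92, b = -1.99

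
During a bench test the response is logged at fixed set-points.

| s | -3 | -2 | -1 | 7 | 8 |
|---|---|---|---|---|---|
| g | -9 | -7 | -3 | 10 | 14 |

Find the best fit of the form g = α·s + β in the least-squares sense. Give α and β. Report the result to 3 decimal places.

α = 1.958, β = -2.525

Normal-equation sums: Σs·s = 127, Σs = 9, Σ1 = 5.
Moment sums: Σs·g = 226, Σg = 5.
Normal equations: [[127, 9]; [9, 5]]·[α, β]ᵀ = [226, 5]ᵀ.
Eliminating β: 5·(row 1) − 9·(row 2) gives 554·α = 5·226 − 9·5 = 1085, so α = 1085/554.
Then β = (5 − 9·(1085/554))/5 = -1399/554.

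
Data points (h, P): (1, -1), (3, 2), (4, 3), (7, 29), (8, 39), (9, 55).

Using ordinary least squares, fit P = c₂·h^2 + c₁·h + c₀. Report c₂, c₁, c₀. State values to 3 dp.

Entries of MᵀM: Σh^2·h^2 = 13396, Σh^2·h = 1676, Σh^2 = 220, Σh·h = 220, Σh = 32, Σ1 = 6.
And Σh^2·P = 8437, Σh·P = 1027, ΣP = 127.
Row-reducing yields c₂ = 503/480, c₁ = -1723/480, c₀ = 151/80.

c₂ = 1.048, c₁ = -3.590, c₀ = 1.888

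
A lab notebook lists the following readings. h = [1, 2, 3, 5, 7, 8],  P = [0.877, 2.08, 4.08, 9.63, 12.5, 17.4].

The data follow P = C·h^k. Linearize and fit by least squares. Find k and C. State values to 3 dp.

Let Y = ln P. Fitting Y = k·ln h + ln C by least squares:
Σln h = 7.4265, Σ(ln h)² = 12.3883, Σln P = 9.6543, Σln h·ln P = 16.5523.
Equations: 12.3883·k + 7.4265·ln C = 16.5523;  7.4265·k + 6·ln C = 9.6543.
Δ = 12.3883·6 − (7.4265)² = 19.1764; k = (16.5523·6 − 7.4265·9.6543)/19.1764 = 1.44008, ln C = (12.3883·9.6543 − 7.4265·16.5523)/19.1764 = -0.17343, so C = exp(-0.17343) = 0.84078.

k = 1.440, C = 0.841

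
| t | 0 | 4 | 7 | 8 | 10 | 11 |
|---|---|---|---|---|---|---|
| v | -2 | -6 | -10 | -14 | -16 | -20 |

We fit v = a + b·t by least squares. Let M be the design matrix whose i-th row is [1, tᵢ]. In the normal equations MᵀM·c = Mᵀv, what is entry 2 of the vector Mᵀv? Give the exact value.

-586

Entry 2 ↔ basis t, so (Mᵀv)_{2} = Σᵢ (t)·vᵢ = (0)·(-2) + (4)·(-6) + (7)·(-10) + (8)·(-14) + (10)·(-16) + (11)·(-20) = -586.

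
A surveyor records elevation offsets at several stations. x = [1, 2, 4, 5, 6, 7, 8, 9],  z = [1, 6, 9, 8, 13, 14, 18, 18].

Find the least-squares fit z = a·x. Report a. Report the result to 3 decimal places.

Compute the Gram sums: Σx·x = 276.
Moment sums: Σx·z = 571.
MᵀM·[a]ᵀ = Mᵀz becomes [[276]]·[a]ᵀ = [571]ᵀ.
Hence a = 571 / 276 ≈ 2.06884.

a = 2.069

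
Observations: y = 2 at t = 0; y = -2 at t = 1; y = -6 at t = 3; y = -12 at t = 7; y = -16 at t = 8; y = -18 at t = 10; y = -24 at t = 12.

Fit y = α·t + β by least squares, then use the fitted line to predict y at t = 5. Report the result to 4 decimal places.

Compute the Gram sums: Σt·t = 367, Σt = 41, Σ1 = 7.
Right-hand side: Σt·y = -700, Σy = -76.
MᵀM·[α, β]ᵀ = Mᵀy becomes [[367, 41]; [41, 7]]·[α, β]ᵀ = [-700, -76]ᵀ.
Δ = 367·7 − 41² = 888.
α = ((-700)·7 − 41·(-76))/888 = -223/111; β = (367·(-76) − 41·(-700))/888 = 101/111.
At t = 5: ŷ = (-223/111)·(5) + (101/111)·(1) = -338/37.

ŷ = -9.1351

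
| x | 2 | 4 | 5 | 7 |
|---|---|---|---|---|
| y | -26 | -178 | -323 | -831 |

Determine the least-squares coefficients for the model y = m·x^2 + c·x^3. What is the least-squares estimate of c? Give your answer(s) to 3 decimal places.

From the data, Σx^2·x^2 = 3298, Σx^2·x^3 = 20988, Σx^3·x^3 = 137434.
For Mᵀy: Σx^2·y = -51746, Σx^3·y = -337008.
Δ = 3298·137434 − 20988² = 12761188.
m = ((-51746)·137434 − 20988·(-337008))/12761188 = -875815/290027; c = (3298·(-337008) − 20988·(-51746))/12761188 = -6351834/3190297.

c = -1.991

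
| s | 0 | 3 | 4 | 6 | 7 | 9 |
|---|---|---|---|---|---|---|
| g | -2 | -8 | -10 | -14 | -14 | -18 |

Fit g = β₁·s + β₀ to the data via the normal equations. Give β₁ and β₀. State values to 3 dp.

β₁ = -1.751, β₀ = -2.538

With design matrix X, XᵀX = [[191, 29]; [29, 6]] and Xᵀg = [-408, -66]ᵀ.
det = 191·6 − 29² = 305.
β₁ = ((-408)·6 − 29·(-66))/305 = -534/305; β₀ = (191·(-66) − 29·(-408))/305 = -774/305.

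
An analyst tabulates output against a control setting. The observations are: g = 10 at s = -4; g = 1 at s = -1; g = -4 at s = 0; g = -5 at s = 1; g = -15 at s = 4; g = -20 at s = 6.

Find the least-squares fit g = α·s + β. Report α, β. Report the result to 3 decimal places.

α = -3.016, β = -2.484

Compute the Gram sums: Σs·s = 70, Σs = 6, Σ1 = 6.
Moment sums: Σs·g = -226, Σg = -33.
Determinant 70·6 − 6² = 384.
α = ((-226)·6 − 6·(-33))/384 = -193/64; β = (70·(-33) − 6·(-226))/384 = -159/64.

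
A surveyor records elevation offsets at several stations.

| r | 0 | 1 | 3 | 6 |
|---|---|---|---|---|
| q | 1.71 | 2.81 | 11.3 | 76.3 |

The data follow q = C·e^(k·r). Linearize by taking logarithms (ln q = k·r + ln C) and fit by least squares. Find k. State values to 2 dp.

Linearized form: ln q = k·r + ln C. From the 4 transformed points,
XᵀX = [[46.0000, 10.0000]; [10.0000, 4]], rhs = [34.3156, 8.3292]ᵀ  (here Σr = 10.0000, Σ(r)² = 46.0000, Σln q = 8.3292, Σr·ln q = 34.3156).
Solving (det = 84.0000): k = 0.64251, ln C = 0.47601.

k = 0.64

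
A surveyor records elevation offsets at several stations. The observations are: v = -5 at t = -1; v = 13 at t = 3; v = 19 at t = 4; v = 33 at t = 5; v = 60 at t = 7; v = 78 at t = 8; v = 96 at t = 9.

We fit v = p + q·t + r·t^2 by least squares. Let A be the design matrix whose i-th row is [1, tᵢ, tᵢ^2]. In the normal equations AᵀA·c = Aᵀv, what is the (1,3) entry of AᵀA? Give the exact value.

Row 1 ↔ basis 1, column 3 ↔ basis t^2, so (AᵀA)_{1,3} = Σᵢ t^2 = (1)·(1) + (1)·(9) + (1)·(16) + (1)·(25) + (1)·(49) + (1)·(64) + (1)·(81) = 245.

245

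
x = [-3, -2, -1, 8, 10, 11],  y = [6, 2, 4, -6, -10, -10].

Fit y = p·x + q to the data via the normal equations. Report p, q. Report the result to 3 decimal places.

Entries of AᵀA: Σx·x = 299, Σx = 23, Σ1 = 6.
Right-hand side: Σx·y = -284, Σy = -14.
det = 299·6 − 23² = 1265.
p = ((-284)·6 − 23·(-14))/1265 = -1382/1265; q = (299·(-14) − 23·(-284))/1265 = 102/55.

p = -1.092, q = 1.855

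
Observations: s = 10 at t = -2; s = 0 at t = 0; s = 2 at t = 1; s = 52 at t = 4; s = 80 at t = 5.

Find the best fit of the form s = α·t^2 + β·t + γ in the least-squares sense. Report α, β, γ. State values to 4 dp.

α = 3.1033, β = 0.6990, γ = -0.8684

XᵀX·[α, β, γ]ᵀ = Xᵀs reads: 898·α + 182·β + 46·γ = 2874;  182·α + 46·β + 8·γ = 590;  46·α + 8·β + 5·γ = 144.
Inverting the 3×3 Gram matrix, [α, β, γ]ᵀ = [7783/2508, 1753/2508, -33/38]ᵀ.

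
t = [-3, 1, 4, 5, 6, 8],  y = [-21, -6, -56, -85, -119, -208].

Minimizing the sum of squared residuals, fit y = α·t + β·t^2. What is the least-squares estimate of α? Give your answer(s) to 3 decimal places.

α = -1.996

Sums needed: Σt·t = 151, Σt·t^2 = 891, Σt^2·t^2 = 6355.
Right-hand side: Σt·y = -2970, Σt^2·y = -20812.
Normal equations: [[151, 891]; [891, 6355]]·[α, β]ᵀ = [-2970, -20812]ᵀ.
Eliminating β: 6355·(row 1) − 891·(row 2) gives 165724·α = 6355·(-2970) − 891·(-20812) = -330858, so α = -165429/82862.
Then β = ((-20812) − 891·(-165429/82862))/6355 = -248171/82862.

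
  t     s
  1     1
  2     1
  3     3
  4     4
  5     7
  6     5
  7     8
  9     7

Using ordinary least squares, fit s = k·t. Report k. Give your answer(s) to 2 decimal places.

k = 0.96

Forming XᵀX = [[221]] and Xᵀs = [212]ᵀ gives XᵀX·[k]ᵀ = Xᵀs.
Hence k = 212 / 221 ≈ 0.959276.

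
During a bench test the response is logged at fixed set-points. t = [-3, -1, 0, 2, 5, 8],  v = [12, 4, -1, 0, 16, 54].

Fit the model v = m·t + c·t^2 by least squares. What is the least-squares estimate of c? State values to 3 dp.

With design matrix A, AᵀA = [[103, 617]; [617, 4819]] and Aᵀv = [472, 3968]ᵀ.
Δ = 103·4819 − 617² = 115668.
m = (472·4819 − 617·3968)/115668 = -14474/9639; c = (103·3968 − 617·472)/115668 = 9790/9639.

c = 1.016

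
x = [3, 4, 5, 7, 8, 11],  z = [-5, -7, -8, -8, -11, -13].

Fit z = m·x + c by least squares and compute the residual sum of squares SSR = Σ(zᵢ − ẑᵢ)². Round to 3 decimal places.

From the data, Σx·x = 284, Σx = 38, Σ1 = 6.
Moment sums: Σx·z = -370, Σz = -52.
Normal equations: [[284, 38]; [38, 6]]·[m, c]ᵀ = [-370, -52]ᵀ.
det = 284·6 − 38² = 260.
m = ((-370)·6 − 38·(-52))/260 = -61/65; c = (284·(-52) − 38·(-370))/260 = -177/65.
Residuals: 7/13, -34/65, -38/65, 84/65, -10/13, 3/65; SSR = 206/65.

SSR = 3.169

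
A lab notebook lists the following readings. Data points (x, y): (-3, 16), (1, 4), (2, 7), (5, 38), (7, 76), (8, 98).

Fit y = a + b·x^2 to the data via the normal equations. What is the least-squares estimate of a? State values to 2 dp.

The normal equations are: 6·a + 152·b = 239;  152·a + 7220·b = 11122.
det = 6·7220 − 152² = 20216.
a = (239·7220 − 152·11122)/20216 = 461/266; b = (6·11122 − 152·239)/20216 = 7601/5054.

a = 1.73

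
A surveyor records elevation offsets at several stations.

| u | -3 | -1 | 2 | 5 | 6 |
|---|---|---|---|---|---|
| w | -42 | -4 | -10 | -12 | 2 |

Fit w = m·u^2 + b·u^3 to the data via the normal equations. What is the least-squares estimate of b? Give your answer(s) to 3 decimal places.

b = 0.529

The normal equations are: 2019·m + 10689·b = -650;  10689·m + 63075·b = -10.
(Σu^2·u^2 = 2019, Σu^2·u^3 = 10689, Σu^3·u^3 = 63075, Σu^2·w = -650, Σu^3·w = -10.)
Δ = 2019·63075 − 10689² = 13093704.
m = ((-650)·63075 − 10689·(-10))/13093704 = -1135885/363714; b = (2019·(-10) − 10689·(-650))/13093704 = 64145/121238.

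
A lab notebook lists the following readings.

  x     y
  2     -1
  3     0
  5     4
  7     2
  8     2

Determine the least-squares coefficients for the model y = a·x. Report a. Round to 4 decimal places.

Compute the Gram sums: Σx·x = 151.
Moment sums: Σx·y = 48.
Hence a = 48 / 151 ≈ 0.317881.

a = 0.3179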